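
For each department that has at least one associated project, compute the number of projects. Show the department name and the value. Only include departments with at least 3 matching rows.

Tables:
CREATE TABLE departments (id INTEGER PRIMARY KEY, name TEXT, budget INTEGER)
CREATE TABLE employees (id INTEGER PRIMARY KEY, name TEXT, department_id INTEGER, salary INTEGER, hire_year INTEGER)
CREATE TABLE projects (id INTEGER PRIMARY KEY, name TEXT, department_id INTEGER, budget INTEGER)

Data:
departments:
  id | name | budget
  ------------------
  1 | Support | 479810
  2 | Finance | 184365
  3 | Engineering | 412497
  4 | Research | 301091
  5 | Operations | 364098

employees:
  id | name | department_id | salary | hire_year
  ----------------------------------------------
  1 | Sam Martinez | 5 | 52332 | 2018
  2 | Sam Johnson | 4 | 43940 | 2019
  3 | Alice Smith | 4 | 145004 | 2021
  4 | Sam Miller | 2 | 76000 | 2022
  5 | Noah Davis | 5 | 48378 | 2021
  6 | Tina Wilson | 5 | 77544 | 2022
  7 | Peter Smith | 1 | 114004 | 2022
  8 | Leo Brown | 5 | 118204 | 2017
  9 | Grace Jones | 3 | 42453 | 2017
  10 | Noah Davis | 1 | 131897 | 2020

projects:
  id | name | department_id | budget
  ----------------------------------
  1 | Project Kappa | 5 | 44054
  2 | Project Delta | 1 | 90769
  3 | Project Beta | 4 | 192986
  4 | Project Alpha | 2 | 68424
SELECT p.name, COUNT(*) AS n FROM projects c JOIN departments p ON c.department_id = p.id GROUP BY p.id, p.name HAVING COUNT(*) >= 3

Execution result:
(no rows)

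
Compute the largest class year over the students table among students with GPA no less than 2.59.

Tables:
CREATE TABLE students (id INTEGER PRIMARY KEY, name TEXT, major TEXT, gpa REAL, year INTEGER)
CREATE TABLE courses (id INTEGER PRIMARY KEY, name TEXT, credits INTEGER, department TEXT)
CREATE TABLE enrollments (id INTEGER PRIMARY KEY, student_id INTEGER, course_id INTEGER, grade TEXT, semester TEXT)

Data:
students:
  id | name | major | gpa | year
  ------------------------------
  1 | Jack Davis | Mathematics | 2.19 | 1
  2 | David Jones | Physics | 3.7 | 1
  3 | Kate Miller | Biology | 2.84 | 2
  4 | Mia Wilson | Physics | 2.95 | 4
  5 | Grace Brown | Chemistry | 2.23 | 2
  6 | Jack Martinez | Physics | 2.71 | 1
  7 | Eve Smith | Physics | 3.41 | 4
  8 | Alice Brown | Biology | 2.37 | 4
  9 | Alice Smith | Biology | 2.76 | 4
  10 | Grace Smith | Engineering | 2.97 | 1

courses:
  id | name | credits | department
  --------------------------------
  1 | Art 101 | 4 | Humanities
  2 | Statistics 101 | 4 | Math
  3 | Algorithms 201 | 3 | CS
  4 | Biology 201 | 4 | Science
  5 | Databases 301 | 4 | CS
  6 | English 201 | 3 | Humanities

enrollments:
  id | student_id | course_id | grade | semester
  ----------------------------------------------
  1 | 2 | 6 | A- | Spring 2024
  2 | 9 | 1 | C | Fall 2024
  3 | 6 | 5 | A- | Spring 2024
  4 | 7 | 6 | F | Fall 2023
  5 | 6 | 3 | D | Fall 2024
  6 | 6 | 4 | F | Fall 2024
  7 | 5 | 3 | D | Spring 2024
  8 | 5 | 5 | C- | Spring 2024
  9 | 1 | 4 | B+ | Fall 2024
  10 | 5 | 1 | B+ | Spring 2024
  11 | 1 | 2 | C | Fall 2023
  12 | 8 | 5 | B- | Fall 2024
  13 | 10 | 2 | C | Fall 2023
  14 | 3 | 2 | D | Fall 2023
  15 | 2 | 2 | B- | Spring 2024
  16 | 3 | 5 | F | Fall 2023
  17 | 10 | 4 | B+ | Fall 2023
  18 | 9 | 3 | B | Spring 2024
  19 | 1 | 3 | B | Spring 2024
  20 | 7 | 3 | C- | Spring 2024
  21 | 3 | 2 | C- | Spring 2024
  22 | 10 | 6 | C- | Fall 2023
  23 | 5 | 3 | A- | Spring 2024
SELECT MAX(year) FROM students WHERE gpa >= 2.59

Execution result:
4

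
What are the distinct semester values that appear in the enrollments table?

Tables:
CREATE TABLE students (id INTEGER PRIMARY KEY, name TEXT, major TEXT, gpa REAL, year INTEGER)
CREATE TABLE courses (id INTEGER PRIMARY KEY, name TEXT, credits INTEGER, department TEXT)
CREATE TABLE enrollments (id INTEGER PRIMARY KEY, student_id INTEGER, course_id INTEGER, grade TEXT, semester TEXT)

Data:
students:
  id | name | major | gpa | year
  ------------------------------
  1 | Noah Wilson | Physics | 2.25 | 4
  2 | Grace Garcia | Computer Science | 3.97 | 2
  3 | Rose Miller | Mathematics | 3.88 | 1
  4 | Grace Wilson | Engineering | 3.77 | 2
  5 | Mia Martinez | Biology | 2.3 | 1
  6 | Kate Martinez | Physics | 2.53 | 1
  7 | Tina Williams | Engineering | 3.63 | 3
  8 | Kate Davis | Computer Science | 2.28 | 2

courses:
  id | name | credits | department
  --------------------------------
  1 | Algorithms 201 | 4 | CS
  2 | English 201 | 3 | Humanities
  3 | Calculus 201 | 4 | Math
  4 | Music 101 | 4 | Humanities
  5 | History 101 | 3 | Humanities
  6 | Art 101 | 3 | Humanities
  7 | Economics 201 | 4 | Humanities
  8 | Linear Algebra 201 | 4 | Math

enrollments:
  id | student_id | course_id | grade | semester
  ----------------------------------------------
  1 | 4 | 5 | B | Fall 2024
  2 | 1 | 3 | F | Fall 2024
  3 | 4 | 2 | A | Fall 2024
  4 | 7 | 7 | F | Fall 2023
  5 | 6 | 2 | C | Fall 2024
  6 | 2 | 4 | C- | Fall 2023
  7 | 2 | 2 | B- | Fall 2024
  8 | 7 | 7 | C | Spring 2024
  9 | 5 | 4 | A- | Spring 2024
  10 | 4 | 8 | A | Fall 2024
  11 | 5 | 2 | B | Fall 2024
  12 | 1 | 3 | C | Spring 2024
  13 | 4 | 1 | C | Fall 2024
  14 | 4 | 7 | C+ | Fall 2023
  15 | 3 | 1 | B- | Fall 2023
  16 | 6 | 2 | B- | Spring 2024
SELECT DISTINCT semester FROM enrollments

Execution result:
semester
Fall 2024
Fall 2023
Spring 2024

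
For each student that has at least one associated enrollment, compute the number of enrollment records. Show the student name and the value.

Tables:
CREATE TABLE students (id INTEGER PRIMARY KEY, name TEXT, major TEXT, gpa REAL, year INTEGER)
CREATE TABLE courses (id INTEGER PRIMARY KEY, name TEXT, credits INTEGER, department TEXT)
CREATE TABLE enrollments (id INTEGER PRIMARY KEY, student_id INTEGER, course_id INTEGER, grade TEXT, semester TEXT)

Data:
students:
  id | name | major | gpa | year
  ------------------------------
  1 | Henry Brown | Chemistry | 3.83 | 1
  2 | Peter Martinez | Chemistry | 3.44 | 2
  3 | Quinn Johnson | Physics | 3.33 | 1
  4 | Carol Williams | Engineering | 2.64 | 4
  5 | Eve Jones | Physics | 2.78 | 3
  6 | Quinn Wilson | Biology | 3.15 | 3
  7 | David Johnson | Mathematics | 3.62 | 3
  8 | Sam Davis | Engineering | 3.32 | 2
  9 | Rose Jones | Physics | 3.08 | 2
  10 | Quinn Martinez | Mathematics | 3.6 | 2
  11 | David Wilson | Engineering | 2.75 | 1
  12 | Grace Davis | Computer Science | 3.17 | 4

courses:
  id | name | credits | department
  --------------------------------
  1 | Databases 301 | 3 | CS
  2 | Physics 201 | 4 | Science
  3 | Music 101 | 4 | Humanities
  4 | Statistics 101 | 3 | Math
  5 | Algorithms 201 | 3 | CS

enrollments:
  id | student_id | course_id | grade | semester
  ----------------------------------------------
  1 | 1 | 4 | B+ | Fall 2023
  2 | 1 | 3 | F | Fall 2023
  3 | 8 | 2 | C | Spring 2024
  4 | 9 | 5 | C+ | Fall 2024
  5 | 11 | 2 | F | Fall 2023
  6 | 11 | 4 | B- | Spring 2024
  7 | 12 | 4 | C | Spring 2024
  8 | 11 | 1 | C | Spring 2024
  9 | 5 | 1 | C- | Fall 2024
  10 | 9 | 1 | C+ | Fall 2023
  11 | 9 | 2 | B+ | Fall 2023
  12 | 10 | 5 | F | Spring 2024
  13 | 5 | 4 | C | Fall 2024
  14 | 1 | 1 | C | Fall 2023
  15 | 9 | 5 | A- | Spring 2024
SELECT p.name, COUNT(*) AS n FROM enrollments c JOIN students p ON c.student_id = p.id GROUP BY p.id, p.name

Execution result:
name | n
Henry Brown | 3
Eve Jones | 2
Sam Davis | 1
Rose Jones | 4
Quinn Martinez | 1
David Wilson | 3
Grace Davis | 1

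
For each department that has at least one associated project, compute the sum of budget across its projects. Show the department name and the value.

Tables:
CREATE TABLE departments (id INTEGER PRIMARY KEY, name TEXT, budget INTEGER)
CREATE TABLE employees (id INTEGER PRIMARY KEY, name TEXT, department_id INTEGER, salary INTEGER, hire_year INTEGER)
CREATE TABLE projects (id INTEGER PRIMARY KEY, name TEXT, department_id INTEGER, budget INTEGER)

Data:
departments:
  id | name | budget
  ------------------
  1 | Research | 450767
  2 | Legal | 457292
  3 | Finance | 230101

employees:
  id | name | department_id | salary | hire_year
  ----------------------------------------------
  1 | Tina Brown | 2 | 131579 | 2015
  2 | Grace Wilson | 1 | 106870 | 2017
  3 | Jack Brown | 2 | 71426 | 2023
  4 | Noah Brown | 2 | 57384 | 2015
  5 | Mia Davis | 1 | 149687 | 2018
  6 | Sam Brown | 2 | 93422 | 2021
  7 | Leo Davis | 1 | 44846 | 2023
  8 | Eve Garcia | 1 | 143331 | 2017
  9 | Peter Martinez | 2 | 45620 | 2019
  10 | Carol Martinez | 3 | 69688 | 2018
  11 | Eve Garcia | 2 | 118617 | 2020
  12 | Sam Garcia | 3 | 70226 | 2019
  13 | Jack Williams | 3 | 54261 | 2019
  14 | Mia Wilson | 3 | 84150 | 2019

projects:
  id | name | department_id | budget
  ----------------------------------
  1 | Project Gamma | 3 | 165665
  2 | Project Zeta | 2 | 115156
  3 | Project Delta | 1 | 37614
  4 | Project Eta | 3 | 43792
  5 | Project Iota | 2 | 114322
SELECT p.name, SUM(c.budget) AS sum_budget FROM projects c JOIN departments p ON c.department_id = p.id GROUP BY p.id, p.name

Execution result:
name | sum_budget
Research | 37614
Legal | 229478
Finance | 209457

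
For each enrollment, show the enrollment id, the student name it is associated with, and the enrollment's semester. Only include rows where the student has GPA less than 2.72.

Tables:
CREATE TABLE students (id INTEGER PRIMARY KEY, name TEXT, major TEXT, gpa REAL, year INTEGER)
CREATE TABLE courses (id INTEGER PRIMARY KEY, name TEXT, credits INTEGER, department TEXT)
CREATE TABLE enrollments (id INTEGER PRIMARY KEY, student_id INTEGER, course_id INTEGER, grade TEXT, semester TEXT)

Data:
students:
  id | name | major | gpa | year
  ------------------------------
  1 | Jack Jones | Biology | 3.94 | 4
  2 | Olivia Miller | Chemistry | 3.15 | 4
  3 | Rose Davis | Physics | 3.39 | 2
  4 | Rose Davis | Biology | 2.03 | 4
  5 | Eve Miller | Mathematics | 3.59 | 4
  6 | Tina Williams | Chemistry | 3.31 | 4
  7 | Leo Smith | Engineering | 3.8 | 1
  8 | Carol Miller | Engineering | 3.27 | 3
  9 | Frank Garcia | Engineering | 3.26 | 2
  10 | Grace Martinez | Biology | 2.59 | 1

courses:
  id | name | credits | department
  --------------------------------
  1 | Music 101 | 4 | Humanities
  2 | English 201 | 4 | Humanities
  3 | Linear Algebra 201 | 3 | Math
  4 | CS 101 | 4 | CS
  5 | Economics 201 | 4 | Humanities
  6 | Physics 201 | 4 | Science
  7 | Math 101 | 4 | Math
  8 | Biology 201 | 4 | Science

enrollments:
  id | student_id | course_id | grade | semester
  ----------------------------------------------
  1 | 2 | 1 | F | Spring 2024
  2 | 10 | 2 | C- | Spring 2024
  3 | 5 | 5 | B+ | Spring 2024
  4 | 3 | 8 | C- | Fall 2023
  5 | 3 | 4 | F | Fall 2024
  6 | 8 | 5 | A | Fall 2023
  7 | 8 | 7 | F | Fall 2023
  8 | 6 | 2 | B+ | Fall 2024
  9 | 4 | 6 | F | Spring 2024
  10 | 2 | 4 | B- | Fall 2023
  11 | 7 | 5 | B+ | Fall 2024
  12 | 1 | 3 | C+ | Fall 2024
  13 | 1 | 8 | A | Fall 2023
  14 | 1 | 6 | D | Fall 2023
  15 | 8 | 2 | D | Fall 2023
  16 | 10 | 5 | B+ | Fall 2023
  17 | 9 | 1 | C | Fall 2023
SELECT c.id, p.name AS student, c.semester FROM enrollments c JOIN students p ON c.student_id = p.id WHERE p.gpa < 2.72

Execution result:
id | student | semester
2 | Grace Martinez | Spring 2024
9 | Rose Davis | Spring 2024
16 | Grace Martinez | Fall 2023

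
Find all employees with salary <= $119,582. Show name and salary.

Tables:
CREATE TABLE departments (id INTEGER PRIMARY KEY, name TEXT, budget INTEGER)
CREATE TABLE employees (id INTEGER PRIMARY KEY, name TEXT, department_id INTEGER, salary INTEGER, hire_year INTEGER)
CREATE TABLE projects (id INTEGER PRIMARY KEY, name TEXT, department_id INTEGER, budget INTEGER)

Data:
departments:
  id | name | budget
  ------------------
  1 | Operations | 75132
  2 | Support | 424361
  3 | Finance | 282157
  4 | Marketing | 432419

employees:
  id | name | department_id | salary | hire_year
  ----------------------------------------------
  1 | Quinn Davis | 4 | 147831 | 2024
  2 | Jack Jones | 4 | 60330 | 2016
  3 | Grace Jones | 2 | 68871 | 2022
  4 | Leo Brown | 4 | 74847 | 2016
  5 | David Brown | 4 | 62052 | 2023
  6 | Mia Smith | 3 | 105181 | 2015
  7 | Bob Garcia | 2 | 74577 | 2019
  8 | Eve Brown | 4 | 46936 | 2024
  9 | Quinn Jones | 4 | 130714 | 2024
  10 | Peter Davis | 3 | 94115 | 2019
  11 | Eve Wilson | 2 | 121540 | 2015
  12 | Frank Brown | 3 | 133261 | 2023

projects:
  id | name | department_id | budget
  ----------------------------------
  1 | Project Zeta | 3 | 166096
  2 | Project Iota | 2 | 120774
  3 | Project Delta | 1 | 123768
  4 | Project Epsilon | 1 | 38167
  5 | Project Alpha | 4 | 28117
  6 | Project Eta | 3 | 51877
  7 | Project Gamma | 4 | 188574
SELECT name, salary FROM employees WHERE salary <= 119582

Execution result:
name | salary
Jack Jones | 60330
Grace Jones | 68871
Leo Brown | 74847
David Brown | 62052
Mia Smith | 105181
Bob Garcia | 74577
Eve Brown | 46936
Peter Davis | 94115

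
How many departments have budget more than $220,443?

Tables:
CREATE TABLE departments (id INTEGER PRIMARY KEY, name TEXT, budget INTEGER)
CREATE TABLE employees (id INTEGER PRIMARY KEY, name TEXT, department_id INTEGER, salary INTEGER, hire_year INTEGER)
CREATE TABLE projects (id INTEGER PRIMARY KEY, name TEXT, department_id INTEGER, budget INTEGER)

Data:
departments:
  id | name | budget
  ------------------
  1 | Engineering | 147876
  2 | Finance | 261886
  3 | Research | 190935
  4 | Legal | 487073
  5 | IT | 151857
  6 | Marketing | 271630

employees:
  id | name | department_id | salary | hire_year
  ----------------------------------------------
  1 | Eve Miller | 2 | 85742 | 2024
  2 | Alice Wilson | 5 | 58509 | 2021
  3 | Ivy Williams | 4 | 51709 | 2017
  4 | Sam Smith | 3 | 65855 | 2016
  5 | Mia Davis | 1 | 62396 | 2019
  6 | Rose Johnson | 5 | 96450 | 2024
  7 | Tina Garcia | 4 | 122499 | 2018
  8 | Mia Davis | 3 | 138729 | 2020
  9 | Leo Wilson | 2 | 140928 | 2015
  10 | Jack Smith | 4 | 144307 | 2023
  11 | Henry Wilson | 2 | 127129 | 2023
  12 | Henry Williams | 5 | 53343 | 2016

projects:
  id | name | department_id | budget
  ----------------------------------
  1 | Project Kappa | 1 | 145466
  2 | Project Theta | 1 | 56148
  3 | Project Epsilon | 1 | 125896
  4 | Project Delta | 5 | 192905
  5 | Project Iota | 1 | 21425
SELECT COUNT(*) FROM departments WHERE budget > 220443

Execution result:
3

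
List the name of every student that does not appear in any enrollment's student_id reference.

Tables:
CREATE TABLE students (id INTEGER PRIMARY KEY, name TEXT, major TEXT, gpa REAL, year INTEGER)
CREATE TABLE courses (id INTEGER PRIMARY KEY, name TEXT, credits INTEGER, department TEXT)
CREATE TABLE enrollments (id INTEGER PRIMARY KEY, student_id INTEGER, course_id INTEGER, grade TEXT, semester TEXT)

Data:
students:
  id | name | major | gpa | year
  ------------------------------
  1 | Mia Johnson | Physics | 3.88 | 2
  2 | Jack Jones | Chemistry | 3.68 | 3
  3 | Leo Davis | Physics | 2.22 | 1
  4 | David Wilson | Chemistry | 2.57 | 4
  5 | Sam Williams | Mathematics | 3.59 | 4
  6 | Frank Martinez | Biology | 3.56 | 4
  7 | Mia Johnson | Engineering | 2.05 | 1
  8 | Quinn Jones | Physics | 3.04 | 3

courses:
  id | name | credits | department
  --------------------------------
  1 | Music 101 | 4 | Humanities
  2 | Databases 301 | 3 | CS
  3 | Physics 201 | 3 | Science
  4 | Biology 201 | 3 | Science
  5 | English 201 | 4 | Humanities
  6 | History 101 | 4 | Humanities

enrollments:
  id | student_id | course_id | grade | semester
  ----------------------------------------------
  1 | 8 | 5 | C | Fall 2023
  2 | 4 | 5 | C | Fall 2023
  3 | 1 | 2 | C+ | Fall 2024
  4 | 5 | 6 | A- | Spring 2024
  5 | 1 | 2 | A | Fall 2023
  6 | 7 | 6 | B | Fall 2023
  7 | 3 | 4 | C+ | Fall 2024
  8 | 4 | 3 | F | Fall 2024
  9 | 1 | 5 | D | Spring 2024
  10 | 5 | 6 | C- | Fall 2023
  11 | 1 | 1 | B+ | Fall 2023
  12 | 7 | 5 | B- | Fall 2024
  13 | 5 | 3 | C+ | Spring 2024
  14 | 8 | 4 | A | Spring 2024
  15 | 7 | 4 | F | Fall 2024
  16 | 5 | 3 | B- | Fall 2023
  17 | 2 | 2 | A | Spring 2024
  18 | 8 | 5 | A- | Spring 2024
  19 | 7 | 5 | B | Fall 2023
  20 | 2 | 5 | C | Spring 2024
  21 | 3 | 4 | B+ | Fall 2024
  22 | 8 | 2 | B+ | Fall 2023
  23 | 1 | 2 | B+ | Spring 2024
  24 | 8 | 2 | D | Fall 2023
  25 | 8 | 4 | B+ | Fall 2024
SELECT p.name FROM students p LEFT JOIN enrollments c ON c.student_id = p.id WHERE c.id IS NULL

Execution result:
Frank Martinez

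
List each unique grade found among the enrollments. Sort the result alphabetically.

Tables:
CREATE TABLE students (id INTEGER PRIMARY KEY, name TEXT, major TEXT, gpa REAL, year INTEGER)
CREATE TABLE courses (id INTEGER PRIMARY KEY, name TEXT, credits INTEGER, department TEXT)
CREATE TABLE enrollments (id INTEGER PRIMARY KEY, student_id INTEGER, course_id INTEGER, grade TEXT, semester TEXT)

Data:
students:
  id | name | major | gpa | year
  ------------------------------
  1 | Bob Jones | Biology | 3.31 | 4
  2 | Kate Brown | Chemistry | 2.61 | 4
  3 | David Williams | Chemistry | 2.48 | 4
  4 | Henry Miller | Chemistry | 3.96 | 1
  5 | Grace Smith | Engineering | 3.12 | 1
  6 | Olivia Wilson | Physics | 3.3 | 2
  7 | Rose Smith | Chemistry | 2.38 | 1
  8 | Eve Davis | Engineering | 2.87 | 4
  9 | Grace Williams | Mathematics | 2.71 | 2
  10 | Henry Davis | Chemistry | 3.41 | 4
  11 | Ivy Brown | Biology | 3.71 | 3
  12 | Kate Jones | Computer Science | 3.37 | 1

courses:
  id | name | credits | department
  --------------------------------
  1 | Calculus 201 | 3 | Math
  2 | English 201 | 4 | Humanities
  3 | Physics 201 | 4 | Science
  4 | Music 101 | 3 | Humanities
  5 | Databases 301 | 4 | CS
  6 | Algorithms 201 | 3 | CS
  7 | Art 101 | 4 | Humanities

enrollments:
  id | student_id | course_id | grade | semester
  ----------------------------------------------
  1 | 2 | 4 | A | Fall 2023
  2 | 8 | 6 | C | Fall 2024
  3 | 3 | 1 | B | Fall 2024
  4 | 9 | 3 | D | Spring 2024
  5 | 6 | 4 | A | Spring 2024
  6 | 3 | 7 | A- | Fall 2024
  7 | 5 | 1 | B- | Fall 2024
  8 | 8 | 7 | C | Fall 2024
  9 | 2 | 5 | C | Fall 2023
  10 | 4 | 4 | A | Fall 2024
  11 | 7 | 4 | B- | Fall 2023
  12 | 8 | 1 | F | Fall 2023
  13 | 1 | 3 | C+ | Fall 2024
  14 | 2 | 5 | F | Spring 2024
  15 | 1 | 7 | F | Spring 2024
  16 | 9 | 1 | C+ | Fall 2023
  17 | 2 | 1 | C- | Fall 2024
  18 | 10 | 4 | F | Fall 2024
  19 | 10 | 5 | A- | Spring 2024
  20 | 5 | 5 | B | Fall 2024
SELECT DISTINCT grade FROM enrollments ORDER BY grade

Execution result:
grade
A
A-
B
B-
C
C+
C-
D
F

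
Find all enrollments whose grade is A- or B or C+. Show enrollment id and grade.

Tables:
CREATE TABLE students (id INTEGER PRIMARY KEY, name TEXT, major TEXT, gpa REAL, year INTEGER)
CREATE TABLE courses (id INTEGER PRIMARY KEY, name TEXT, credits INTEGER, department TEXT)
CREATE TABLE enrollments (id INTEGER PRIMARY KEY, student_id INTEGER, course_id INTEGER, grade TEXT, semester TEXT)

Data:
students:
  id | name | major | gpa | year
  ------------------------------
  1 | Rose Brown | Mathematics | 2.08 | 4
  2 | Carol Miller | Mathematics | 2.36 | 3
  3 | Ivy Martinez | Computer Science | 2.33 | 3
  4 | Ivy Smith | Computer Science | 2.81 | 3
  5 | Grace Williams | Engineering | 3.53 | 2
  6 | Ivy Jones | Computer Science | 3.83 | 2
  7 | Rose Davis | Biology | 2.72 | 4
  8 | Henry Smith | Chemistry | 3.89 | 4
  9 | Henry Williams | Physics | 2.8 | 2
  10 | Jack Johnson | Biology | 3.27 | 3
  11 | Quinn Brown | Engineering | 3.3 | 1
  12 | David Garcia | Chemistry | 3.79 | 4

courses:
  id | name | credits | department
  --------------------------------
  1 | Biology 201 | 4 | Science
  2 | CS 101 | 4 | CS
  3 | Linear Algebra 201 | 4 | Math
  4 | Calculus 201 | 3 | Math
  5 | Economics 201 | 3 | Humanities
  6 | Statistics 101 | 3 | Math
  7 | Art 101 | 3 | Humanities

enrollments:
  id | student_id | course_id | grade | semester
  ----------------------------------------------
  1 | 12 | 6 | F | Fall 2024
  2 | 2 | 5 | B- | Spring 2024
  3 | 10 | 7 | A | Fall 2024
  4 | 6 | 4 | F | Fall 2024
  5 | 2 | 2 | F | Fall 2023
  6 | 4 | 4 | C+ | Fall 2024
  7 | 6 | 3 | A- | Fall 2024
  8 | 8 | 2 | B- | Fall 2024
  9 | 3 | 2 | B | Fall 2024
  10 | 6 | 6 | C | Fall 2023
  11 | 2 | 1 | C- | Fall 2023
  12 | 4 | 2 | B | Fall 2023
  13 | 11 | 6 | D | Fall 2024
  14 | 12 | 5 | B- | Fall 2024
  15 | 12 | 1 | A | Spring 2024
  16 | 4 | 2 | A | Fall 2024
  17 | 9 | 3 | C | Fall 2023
SELECT id, grade FROM enrollments WHERE grade IN ('A-', 'B', 'C+')

Execution result:
id | grade
6 | C+
7 | A-
9 | B
12 | B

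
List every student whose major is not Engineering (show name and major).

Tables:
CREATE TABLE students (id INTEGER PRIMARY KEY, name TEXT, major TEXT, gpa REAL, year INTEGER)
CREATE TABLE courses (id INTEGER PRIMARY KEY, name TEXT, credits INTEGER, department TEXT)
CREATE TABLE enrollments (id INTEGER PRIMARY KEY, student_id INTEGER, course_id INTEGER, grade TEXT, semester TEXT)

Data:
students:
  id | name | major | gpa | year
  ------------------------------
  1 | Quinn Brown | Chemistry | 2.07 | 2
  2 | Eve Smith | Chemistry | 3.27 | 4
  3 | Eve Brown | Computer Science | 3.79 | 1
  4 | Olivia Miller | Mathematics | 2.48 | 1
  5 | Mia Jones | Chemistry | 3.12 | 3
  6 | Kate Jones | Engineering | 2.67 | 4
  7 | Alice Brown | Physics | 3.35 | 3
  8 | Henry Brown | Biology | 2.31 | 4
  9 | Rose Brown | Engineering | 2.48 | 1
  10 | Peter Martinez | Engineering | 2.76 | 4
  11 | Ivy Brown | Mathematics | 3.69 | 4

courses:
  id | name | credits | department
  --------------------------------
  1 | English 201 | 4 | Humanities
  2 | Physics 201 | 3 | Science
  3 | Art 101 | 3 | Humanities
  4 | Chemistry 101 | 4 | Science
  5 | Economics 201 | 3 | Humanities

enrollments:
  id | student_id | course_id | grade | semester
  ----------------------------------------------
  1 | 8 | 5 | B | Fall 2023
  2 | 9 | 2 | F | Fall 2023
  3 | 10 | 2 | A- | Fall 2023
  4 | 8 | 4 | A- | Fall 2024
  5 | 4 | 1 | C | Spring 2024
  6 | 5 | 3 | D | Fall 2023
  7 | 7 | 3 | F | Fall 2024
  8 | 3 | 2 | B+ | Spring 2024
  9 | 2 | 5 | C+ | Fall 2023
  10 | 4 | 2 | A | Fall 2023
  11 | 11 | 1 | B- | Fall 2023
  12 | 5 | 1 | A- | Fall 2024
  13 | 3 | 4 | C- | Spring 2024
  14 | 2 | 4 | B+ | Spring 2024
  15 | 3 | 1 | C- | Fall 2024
SELECT name, major FROM students WHERE major <> 'Engineering'

Execution result:
name | major
Quinn Brown | Chemistry
Eve Smith | Chemistry
Eve Brown | Computer Science
Olivia Miller | Mathematics
Mia Jones | Chemistry
Alice Brown | Physics
Henry Brown | Biology
Ivy Brown | Mathematics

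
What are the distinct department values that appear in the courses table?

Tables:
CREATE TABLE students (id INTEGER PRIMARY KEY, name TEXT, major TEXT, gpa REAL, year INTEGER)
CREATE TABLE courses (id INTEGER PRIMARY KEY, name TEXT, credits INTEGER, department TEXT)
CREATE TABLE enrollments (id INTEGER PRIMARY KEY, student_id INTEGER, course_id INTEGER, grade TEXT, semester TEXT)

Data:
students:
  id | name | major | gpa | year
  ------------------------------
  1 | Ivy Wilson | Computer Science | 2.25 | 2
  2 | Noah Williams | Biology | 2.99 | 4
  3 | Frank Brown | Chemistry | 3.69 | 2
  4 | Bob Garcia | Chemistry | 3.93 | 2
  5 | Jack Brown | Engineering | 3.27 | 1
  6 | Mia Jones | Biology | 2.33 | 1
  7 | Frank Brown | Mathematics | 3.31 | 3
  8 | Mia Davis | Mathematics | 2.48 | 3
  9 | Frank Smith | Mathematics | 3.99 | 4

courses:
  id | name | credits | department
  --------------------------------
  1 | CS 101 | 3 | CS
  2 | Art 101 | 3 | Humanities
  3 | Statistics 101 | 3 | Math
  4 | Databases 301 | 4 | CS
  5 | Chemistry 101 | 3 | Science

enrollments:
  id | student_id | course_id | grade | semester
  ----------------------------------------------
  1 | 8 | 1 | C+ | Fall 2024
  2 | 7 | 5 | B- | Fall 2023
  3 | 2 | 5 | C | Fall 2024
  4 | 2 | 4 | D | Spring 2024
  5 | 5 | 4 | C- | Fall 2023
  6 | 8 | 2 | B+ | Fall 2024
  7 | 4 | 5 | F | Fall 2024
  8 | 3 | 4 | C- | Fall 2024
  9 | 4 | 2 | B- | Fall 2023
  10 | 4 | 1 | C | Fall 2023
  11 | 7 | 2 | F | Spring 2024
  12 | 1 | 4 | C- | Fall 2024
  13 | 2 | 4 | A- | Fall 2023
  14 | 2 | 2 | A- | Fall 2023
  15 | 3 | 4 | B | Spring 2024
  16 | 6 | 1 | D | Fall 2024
SELECT DISTINCT department FROM courses

Execution result:
department
CS
Humanities
Math
Science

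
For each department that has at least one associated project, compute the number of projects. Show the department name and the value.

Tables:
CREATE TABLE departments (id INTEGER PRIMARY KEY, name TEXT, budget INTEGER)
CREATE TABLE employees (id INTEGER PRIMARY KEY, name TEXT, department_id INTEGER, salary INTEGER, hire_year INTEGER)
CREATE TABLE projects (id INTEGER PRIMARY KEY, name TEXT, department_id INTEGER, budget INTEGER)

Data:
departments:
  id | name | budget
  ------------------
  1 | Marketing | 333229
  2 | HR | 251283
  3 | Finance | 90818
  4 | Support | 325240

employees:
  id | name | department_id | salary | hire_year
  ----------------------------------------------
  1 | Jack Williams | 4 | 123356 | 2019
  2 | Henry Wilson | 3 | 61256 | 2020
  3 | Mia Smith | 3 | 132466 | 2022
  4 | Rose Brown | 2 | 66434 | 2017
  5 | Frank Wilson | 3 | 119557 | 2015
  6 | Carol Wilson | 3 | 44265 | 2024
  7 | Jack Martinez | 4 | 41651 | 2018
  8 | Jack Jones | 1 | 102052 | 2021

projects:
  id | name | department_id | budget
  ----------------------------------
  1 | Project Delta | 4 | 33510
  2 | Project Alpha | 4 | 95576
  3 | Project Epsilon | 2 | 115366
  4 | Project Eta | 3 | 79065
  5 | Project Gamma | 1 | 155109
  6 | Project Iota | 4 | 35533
SELECT p.name, COUNT(*) AS n FROM projects c JOIN departments p ON c.department_id = p.id GROUP BY p.id, p.name

Execution result:
name | n
Marketing | 1
HR | 1
Finance | 1
Support | 3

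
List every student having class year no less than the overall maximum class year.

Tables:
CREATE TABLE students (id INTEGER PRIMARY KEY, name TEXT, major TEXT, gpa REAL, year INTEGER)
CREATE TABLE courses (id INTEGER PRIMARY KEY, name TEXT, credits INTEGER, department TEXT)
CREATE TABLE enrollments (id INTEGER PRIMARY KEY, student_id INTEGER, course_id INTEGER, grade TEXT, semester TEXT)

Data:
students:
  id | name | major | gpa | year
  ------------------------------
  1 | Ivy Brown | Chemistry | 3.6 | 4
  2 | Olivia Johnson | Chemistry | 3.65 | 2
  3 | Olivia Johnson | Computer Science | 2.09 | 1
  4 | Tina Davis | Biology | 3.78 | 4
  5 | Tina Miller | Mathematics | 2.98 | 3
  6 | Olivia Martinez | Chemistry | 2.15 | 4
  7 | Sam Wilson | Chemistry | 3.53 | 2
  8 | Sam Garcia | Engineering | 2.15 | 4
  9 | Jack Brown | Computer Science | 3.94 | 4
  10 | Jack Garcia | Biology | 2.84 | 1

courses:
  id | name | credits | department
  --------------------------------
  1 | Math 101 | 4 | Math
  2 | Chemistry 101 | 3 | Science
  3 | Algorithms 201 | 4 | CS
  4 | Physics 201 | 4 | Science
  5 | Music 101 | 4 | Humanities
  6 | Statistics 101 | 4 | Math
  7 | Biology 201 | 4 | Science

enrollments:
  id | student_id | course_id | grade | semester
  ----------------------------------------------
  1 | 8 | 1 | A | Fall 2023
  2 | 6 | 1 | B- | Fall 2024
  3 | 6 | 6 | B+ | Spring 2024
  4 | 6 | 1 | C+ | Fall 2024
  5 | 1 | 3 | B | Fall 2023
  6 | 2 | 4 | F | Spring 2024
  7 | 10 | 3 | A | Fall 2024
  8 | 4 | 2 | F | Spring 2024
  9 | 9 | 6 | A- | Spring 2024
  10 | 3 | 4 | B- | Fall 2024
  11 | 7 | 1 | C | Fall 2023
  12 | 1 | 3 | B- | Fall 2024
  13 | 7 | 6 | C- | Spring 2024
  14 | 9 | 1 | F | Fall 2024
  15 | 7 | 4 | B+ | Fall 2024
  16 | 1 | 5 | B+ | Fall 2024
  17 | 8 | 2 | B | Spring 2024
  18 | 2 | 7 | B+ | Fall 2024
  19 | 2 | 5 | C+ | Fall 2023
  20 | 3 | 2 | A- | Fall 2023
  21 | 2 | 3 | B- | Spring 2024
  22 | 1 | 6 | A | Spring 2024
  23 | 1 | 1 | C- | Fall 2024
SELECT name, year FROM students WHERE year >= (SELECT MAX(year) FROM students)

Execution result:
name | year
Ivy Brown | 4
Tina Davis | 4
Olivia Martinez | 4
Sam Garcia | 4
Jack Brown | 4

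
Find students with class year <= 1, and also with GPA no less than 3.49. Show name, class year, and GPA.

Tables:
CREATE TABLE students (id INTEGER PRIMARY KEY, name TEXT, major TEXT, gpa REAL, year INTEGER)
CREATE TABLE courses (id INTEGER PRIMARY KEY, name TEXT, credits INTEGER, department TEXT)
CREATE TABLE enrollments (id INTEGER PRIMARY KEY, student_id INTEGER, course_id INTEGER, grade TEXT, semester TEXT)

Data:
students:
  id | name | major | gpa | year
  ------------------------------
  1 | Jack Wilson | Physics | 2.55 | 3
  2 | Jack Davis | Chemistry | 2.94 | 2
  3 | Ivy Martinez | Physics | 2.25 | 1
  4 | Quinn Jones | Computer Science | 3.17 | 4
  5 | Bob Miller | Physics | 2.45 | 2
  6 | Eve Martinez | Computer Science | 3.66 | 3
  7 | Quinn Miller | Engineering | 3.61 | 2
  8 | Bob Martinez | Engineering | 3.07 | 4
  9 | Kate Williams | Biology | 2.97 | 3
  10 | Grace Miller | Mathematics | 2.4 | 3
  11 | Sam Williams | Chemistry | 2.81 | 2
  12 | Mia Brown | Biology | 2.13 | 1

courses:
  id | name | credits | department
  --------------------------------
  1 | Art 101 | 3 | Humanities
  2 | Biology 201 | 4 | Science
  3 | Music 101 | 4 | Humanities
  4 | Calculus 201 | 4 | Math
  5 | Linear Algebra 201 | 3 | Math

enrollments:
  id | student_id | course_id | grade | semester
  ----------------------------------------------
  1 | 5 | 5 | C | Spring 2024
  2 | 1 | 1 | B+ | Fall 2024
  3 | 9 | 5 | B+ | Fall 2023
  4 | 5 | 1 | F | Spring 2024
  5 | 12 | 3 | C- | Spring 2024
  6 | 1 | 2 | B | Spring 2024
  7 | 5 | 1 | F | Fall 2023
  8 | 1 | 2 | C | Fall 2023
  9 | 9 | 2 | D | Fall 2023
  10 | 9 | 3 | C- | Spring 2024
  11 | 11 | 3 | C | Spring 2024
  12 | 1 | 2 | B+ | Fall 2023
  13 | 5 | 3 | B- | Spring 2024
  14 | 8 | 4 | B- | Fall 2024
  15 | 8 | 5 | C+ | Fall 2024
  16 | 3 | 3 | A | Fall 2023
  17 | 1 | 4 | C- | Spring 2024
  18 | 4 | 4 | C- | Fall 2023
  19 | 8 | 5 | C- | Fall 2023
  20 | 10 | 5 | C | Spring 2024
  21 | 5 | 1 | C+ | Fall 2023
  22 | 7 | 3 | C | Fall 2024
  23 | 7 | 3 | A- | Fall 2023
SELECT name, year, gpa FROM students WHERE year <= 1 AND gpa >= 3.49

Execution result:
(no rows)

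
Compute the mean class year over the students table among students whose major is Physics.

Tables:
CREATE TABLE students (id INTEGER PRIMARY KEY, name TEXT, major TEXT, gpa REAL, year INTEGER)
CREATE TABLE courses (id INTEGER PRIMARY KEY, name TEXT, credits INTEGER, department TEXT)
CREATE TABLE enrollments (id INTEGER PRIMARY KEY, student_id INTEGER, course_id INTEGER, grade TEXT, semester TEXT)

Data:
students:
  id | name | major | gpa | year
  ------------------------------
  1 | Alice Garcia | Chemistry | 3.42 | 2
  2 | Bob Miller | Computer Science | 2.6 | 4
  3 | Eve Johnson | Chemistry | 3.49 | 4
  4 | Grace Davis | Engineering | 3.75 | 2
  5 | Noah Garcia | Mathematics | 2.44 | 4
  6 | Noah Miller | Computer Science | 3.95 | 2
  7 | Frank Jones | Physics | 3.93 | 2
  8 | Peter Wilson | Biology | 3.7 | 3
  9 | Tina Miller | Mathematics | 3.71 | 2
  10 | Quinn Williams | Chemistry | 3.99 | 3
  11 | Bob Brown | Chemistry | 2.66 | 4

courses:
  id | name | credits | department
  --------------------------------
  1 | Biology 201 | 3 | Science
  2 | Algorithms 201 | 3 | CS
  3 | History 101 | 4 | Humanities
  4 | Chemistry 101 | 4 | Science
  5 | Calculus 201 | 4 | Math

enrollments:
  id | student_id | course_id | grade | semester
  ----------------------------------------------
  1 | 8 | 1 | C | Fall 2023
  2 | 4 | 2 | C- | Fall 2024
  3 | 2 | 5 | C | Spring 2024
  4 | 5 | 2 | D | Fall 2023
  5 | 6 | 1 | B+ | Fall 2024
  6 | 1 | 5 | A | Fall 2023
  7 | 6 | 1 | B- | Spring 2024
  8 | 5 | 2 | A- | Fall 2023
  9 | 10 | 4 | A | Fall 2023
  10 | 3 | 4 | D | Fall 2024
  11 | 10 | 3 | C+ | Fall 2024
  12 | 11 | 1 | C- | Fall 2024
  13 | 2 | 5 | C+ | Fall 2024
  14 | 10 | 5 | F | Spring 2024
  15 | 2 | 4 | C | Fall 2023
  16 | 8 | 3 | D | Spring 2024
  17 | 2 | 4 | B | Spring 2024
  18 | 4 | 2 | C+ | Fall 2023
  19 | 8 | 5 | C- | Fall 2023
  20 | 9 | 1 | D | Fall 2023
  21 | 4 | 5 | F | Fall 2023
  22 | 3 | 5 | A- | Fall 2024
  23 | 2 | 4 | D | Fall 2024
SELECT AVG(year) FROM students WHERE major = 'Physics'

Execution result:
2.00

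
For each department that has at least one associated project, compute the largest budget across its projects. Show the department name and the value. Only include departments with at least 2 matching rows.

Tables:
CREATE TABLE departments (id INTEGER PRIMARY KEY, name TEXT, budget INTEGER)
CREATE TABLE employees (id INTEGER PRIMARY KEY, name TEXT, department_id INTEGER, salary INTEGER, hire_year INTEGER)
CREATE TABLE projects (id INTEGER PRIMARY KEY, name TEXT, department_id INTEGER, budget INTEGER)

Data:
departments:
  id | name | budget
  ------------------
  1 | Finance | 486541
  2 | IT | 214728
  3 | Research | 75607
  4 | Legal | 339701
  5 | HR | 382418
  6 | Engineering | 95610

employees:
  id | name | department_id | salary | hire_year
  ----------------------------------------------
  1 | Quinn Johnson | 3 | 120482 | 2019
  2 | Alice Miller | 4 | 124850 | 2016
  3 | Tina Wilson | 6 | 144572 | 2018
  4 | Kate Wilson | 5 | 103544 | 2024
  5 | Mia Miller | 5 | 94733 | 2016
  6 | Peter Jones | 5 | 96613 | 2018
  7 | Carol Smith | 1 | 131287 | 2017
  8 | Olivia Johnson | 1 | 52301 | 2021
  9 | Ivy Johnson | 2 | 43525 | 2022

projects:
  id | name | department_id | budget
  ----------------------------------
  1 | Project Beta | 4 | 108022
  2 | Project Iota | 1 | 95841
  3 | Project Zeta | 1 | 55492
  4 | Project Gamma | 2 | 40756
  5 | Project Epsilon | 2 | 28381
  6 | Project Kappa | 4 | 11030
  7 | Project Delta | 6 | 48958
SELECT p.name, MAX(c.budget) AS max_budget FROM projects c JOIN departments p ON c.department_id = p.id GROUP BY p.id, p.name HAVING COUNT(*) >= 2

Execution result:
name | max_budget
Finance | 95841
IT | 40756
Legal | 108022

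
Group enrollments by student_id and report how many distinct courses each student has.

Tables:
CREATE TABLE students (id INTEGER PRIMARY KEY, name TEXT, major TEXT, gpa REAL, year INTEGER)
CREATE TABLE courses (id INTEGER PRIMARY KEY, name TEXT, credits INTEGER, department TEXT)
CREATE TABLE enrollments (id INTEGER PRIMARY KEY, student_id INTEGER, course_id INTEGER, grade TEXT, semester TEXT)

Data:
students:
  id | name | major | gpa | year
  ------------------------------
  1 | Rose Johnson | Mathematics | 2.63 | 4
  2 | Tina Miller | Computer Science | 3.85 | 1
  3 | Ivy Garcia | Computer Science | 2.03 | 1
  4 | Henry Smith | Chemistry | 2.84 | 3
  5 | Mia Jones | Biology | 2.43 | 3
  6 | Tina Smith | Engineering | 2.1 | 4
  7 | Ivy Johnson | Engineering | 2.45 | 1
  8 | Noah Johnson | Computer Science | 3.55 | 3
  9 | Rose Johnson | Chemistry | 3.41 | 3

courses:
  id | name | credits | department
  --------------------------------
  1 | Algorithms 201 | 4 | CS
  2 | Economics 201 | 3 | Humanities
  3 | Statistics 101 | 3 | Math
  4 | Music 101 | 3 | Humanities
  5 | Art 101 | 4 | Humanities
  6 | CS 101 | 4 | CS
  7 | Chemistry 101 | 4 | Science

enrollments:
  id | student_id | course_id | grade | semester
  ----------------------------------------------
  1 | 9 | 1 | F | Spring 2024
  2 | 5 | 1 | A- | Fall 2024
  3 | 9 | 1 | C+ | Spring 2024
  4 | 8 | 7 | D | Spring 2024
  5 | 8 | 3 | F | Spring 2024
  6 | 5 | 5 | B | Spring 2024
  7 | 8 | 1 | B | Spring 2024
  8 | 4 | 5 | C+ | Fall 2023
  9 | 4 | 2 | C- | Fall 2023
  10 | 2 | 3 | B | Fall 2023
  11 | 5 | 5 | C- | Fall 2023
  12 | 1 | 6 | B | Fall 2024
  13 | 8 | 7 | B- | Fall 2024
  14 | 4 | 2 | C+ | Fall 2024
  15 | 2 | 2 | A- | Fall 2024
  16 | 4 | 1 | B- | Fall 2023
SELECT student_id, COUNT(DISTINCT course_id) AS distinct_course_count FROM enrollments GROUP BY student_id

Execution result:
student_id | distinct_course_count
1 | 1
2 | 2
4 | 3
5 | 2
8 | 3
9 | 1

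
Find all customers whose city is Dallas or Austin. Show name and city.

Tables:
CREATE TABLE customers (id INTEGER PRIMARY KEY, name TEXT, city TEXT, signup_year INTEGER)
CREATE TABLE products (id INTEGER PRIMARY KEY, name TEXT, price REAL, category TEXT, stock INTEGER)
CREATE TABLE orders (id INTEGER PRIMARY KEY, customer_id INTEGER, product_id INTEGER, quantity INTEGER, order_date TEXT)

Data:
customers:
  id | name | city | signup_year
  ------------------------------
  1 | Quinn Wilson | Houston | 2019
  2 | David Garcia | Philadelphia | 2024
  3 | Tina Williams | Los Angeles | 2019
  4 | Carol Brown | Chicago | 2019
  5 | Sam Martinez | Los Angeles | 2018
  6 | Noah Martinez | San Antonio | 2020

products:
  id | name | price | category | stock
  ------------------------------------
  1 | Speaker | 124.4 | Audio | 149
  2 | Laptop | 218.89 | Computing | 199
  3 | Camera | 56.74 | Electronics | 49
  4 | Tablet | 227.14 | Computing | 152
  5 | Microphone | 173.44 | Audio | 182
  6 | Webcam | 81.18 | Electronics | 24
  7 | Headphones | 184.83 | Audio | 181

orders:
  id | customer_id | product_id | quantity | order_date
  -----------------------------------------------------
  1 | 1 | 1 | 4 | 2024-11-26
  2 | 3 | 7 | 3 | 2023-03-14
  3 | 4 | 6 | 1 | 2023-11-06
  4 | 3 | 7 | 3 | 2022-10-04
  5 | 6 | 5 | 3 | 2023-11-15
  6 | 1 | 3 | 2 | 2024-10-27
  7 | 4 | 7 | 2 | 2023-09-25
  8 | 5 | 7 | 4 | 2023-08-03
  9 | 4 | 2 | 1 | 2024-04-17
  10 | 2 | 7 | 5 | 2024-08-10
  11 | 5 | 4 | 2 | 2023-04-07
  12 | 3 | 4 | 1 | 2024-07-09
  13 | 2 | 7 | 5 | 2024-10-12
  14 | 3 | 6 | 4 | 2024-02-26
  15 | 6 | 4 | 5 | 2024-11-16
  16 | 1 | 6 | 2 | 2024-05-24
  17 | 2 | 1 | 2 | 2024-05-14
SELECT name, city FROM customers WHERE city IN ('Dallas', 'Austin')

Execution result:
(no rows)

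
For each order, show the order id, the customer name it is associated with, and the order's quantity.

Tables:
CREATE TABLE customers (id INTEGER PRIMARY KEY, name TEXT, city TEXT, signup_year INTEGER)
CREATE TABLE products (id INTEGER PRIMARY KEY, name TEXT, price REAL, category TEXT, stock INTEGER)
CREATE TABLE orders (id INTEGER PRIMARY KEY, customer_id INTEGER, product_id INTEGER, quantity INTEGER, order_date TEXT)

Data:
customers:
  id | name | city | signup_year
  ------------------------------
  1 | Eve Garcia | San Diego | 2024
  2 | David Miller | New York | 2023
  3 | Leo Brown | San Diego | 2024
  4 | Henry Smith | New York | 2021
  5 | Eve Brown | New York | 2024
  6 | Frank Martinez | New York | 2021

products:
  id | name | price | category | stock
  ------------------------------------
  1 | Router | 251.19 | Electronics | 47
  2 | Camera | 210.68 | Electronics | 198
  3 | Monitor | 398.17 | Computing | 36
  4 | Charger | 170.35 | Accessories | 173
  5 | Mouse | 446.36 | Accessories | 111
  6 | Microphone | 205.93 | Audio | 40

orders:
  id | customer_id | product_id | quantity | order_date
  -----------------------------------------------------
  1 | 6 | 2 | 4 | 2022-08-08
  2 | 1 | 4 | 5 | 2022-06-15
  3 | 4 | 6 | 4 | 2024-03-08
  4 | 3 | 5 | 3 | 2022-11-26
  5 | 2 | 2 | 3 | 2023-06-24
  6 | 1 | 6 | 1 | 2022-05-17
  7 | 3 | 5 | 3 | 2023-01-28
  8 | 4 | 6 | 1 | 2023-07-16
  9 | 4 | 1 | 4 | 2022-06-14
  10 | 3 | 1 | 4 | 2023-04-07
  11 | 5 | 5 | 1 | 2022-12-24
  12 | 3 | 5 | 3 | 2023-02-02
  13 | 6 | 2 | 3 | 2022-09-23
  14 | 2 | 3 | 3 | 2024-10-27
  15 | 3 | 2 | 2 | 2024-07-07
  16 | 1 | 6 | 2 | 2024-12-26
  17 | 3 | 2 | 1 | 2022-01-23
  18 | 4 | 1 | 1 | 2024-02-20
SELECT c.id, p.name AS customer, c.quantity FROM orders c JOIN customers p ON c.customer_id = p.id

Execution result:
id | customer | quantity
1 | Frank Martinez | 4
2 | Eve Garcia | 5
3 | Henry Smith | 4
4 | Leo Brown | 3
5 | David Miller | 3
6 | Eve Garcia | 1
7 | Leo Brown | 3
8 | Henry Smith | 1
9 | Henry Smith | 4
10 | Leo Brown | 4
11 | Eve Brown | 1
12 | Leo Brown | 3
13 | Frank Martinez | 3
14 | David Miller | 3
15 | Leo Brown | 2
16 | Eve Garcia | 2
17 | Leo Brown | 1
18 | Henry Smith | 1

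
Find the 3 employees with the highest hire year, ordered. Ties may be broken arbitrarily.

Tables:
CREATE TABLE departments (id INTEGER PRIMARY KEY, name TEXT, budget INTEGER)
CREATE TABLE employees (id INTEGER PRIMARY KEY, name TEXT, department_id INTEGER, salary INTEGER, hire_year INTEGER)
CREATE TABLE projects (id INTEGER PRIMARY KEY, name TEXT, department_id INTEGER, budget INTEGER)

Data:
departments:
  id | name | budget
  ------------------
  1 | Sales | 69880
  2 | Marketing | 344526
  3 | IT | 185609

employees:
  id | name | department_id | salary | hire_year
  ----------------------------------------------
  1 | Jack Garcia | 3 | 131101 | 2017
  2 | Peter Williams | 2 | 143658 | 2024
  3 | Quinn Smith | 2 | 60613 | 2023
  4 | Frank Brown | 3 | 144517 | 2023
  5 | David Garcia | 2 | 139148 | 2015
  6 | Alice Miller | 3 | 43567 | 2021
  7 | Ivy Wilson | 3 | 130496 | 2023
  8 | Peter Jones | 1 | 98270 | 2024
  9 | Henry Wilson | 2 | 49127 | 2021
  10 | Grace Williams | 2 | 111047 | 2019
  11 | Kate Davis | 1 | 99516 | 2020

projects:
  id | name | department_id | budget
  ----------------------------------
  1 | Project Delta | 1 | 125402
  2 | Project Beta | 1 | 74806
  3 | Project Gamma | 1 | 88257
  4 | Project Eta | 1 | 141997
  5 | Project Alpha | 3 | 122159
SELECT name, hire_year FROM employees ORDER BY hire_year DESC LIMIT 3

Execution result:
name | hire_year
Peter Williams | 2024
Peter Jones | 2024
Quinn Smith | 2023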